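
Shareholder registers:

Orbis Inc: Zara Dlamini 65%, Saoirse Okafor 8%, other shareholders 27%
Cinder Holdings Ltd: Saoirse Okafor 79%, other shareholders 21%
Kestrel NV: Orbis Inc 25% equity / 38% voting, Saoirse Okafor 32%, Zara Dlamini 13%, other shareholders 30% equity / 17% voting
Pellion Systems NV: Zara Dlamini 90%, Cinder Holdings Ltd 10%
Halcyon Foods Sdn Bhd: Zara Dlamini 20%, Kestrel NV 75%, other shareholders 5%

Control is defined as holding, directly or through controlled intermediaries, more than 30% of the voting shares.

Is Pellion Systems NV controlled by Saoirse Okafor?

No

Saoirse holds 79% of Cinder, so Saoirse controls Cinder.
Saoirse holds 32% of Kestrel, so Saoirse controls Kestrel.
Kestrel holds 75% of Halcyon, so Saoirse controls Halcyon.
In Pellion, Saoirse's side holds only 10%, not > 30%.
So Saoirse does not control Pellion.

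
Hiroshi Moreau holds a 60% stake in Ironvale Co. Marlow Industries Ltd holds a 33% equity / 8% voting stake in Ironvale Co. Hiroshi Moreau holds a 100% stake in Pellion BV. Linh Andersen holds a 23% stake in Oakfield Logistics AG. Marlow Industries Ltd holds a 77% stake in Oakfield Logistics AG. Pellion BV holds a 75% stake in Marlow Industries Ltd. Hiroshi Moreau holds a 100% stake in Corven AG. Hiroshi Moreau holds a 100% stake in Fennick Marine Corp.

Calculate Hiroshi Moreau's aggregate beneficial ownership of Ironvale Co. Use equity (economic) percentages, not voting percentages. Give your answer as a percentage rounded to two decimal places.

84.75%

Hiroshi reaches Ironvale along 2 paths.
Via Pellion → Marlow: 100% × 75% × 33% = 24.75%.
Direct stake: 60% = 60%.
Total: 24.75% + 60% = 84.75%.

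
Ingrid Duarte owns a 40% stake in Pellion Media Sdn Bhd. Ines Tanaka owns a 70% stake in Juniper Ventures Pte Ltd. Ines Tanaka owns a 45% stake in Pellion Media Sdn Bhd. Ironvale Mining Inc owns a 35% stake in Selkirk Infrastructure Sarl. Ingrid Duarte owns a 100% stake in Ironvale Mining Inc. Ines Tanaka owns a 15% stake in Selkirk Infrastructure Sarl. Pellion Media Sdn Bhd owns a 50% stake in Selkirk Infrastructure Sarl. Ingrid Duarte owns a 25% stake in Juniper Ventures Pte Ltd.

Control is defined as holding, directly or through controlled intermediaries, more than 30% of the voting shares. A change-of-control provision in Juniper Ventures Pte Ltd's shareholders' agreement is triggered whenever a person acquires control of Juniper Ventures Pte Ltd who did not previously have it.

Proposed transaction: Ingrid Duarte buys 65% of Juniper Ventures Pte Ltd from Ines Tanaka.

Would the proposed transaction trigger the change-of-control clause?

The purchase adds only to Ingrid's holdings (Ines's stake shrinks), so Ingrid is the only person who could newly come to control Juniper.
Ingrid holds 40% of Pellion, so Ingrid controls Pellion.
Ingrid holds 100% of Ironvale, so Ingrid controls Ironvale.
Pellion and Ironvale together hold 50% + 35% = 85% of Selkirk, so Ingrid controls Selkirk.
In Juniper, Ingrid's side holds only 25%, not > 30%.
So before the transaction, Ingrid does not control Juniper.
After the purchase, Ingrid's direct stake in Juniper rises to 25% + 65% = 90%, and Ines's stake falls to 5%.
Ingrid holds 90% of Juniper, so Ingrid controls Juniper.
Ingrid did not control Juniper before and does after, so the clause is triggered.

Yes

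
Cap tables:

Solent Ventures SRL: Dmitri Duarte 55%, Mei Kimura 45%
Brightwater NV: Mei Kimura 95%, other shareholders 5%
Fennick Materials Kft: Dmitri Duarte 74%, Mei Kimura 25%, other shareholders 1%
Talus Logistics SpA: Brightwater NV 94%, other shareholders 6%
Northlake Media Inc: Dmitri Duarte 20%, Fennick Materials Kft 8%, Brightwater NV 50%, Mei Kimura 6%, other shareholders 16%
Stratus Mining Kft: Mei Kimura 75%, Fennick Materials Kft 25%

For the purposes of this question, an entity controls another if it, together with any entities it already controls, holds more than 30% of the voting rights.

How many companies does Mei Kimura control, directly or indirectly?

5

Mei holds 45% of Solent, so Mei controls Solent.
Mei holds 95% of Brightwater, so Mei controls Brightwater.
Brightwater holds 94% of Talus, so Mei controls Talus.
Brightwater and Mei together hold 50% + 6% = 56% of Northlake, so Mei controls Northlake.
Mei holds 75% of Stratus, so Mei controls Stratus.
No other company's threshold is met.
Mei controls 5 companies.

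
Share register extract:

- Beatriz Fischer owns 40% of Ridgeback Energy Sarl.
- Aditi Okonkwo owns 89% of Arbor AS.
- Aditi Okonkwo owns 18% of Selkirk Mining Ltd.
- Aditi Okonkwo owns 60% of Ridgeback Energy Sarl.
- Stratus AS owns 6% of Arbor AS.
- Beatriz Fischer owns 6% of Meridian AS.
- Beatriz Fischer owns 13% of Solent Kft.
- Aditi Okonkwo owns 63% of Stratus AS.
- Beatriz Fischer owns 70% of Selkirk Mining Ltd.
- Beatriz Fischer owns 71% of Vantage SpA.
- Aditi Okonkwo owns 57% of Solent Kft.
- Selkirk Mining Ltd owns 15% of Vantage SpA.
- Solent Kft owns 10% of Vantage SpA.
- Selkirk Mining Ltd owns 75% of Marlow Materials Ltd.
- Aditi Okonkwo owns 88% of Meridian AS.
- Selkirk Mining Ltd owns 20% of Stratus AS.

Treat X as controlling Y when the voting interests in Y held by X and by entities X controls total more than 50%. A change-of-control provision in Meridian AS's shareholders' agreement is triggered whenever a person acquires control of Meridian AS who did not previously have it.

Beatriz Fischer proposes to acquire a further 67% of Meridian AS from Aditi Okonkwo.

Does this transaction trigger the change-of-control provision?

The purchase adds only to Beatriz's holdings (Aditi's stake shrinks), so Beatriz is the only person who could newly come to control Meridian.
Beatriz holds 70% of Selkirk, so Beatriz controls Selkirk.
Beatriz and Selkirk together hold 71% + 15% = 86% of Vantage, so Beatriz controls Vantage.
Selkirk holds 75% of Marlow, so Beatriz controls Marlow.
In Meridian, Beatriz's side holds only 6%, not > 50%.
So before the transaction, Beatriz does not control Meridian.
After the purchase, Beatriz's direct stake in Meridian rises to 6% + 67% = 73%, and Aditi's stake falls to 21%.
Beatriz holds 73% of Meridian, so Beatriz controls Meridian.
Beatriz did not control Meridian before and does after, so the clause is triggered.

Yes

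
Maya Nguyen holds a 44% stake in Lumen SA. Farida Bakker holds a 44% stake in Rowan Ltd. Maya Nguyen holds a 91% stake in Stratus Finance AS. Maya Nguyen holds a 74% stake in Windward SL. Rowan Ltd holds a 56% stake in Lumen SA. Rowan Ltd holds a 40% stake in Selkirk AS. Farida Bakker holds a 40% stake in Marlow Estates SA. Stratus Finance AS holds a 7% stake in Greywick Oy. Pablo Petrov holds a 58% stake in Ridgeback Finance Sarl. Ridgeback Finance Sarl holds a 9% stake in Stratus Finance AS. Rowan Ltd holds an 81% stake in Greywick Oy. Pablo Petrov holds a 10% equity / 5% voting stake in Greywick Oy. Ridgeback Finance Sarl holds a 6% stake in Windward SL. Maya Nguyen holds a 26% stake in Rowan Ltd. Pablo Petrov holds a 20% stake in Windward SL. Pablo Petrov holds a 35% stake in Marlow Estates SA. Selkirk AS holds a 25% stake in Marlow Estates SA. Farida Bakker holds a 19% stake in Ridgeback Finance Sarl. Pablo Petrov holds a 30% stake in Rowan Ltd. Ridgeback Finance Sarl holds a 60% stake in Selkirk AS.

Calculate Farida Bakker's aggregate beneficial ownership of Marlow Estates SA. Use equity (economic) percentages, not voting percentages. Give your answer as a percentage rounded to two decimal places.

47.25%

Farida reaches Marlow along 3 paths.
Direct stake: 40% = 40%.
Via Ridgeback → Selkirk: 19% × 60% × 25% = 2.85%.
Via Rowan → Selkirk: 44% × 40% × 25% = 4.4%.
Total: 40% + 2.85% + 4.4% = 47.25%.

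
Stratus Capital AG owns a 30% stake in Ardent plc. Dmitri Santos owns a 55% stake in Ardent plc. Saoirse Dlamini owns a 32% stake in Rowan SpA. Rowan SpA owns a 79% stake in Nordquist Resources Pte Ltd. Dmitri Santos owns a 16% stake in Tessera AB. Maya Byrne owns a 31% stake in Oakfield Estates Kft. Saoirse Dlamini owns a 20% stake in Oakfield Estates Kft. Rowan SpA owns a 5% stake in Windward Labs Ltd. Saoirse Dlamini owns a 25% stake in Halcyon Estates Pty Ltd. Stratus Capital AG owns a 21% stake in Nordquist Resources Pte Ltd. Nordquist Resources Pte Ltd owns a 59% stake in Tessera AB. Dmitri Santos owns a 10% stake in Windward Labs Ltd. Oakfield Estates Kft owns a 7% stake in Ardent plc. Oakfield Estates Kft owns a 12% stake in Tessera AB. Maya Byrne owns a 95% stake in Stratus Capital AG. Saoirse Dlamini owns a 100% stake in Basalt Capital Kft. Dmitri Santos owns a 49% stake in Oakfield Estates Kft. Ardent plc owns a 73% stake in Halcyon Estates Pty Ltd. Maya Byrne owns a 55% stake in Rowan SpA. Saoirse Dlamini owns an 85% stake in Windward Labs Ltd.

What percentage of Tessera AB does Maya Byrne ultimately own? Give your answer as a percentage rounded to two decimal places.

41.13%

Maya reaches Tessera along 3 paths.
Via Rowan → Nordquist: 55% × 79% × 59% = 25.6355%.
Via Stratus → Nordquist: 95% × 21% × 59% = 11.7705%.
Via Oakfield: 31% × 12% = 3.72%.
Total: 25.6355% + 11.7705% + 3.72% = 41.126%.
Rounded: 41.13%.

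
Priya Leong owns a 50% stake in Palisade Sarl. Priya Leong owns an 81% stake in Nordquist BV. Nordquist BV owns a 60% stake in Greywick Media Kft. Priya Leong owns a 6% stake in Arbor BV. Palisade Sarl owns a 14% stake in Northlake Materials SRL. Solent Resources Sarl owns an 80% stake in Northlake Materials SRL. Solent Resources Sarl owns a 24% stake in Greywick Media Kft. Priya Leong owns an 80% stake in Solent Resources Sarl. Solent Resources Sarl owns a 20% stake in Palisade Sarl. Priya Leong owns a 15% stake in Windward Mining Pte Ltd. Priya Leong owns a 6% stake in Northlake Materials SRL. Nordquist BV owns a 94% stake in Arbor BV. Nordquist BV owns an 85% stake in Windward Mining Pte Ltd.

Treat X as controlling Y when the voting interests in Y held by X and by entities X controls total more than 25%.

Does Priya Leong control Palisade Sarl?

Yes

Priya holds 80% of Solent, so Priya controls Solent.
Priya and Solent together hold 50% + 20% = 70% of Palisade, so Priya controls Palisade.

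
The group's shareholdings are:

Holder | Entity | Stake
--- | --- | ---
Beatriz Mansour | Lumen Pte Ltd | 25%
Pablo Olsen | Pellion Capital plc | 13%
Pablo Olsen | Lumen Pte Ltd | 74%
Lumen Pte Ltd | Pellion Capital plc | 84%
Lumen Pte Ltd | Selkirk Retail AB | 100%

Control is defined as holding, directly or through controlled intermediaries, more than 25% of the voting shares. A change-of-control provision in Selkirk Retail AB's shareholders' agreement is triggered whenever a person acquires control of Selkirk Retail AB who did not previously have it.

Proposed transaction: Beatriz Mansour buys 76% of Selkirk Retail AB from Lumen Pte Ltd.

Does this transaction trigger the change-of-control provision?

Yes

The purchase adds only to Beatriz's holdings (Lumen's stake shrinks), so Beatriz is the only person who could newly come to control Selkirk.
Beatriz's largest direct stake is 25% in Lumen, which does not meet the threshold, so Beatriz controls no company.
Neither Beatriz nor any entity Beatriz controls holds any voting interest in Selkirk.
So before the transaction, Beatriz does not control Selkirk.
After the purchase, Beatriz holds 76% of Selkirk directly, and Lumen's stake falls to 24%.
Beatriz holds 76% of Selkirk, so Beatriz controls Selkirk.
Beatriz did not control Selkirk before and does after, so the clause is triggered.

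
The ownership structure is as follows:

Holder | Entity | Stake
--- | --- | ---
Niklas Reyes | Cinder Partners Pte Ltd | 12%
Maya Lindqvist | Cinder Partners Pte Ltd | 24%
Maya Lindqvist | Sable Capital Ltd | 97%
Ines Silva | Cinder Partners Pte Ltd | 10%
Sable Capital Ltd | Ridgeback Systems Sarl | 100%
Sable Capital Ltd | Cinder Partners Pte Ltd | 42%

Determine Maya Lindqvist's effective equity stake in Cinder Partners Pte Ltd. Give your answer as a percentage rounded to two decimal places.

64.74%

Maya reaches Cinder along 2 paths.
Direct stake: 24% = 24%.
Via Sable: 97% × 42% = 40.74%.
Total: 24% + 40.74% = 64.74%.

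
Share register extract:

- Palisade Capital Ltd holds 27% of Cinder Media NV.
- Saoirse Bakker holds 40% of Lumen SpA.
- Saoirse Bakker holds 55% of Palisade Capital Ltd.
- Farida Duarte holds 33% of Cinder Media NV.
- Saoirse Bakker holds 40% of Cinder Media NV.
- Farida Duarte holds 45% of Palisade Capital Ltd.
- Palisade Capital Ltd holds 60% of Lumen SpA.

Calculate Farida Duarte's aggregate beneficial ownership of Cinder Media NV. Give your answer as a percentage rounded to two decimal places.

Farida reaches Cinder along 2 paths.
Via Palisade: 45% × 27% = 12.15%.
Direct stake: 33% = 33%.
Total: 12.15% + 33% = 45.15%.

45.15%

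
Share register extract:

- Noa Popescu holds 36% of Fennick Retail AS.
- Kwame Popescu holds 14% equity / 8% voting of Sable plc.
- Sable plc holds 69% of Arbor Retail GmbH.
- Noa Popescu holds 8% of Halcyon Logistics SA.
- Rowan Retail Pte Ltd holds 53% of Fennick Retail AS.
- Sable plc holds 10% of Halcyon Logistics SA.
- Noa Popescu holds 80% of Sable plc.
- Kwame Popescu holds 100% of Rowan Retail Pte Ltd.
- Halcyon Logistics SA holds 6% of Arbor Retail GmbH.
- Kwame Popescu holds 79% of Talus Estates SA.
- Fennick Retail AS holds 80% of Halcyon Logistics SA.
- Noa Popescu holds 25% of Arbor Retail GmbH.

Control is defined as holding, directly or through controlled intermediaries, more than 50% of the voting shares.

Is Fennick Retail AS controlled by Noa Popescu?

No

Noa holds 80% of Sable, so Noa controls Sable.
Sable and Noa together hold 69% + 25% = 94% of Arbor, so Noa controls Arbor.
In Fennick, Noa's side holds only 36%, not > 50%.
So Noa does not control Fennick.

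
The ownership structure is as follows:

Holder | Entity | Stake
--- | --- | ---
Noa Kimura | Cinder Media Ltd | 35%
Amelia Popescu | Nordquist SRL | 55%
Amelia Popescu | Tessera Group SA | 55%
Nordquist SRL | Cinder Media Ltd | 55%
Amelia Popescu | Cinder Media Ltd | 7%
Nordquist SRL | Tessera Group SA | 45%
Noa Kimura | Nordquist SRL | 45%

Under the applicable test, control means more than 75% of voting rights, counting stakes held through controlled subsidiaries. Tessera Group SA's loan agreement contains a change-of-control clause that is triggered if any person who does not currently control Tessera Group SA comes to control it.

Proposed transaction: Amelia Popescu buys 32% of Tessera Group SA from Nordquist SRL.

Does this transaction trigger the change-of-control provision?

The purchase adds only to Amelia's holdings (Nordquist's stake shrinks), so Amelia is the only person who could newly come to control Tessera.
Amelia's largest direct stake is 55% in Nordquist, which does not meet the threshold, so Amelia controls no company.
In Tessera, Amelia's side holds only 55%, not > 75%.
So before the transaction, Amelia does not control Tessera.
After the purchase, Amelia's direct stake in Tessera rises to 55% + 32% = 87%, and Nordquist's stake falls to 13%.
Amelia holds 87% of Tessera, so Amelia controls Tessera.
Amelia did not control Tessera before and does after, so the clause is triggered.

Yes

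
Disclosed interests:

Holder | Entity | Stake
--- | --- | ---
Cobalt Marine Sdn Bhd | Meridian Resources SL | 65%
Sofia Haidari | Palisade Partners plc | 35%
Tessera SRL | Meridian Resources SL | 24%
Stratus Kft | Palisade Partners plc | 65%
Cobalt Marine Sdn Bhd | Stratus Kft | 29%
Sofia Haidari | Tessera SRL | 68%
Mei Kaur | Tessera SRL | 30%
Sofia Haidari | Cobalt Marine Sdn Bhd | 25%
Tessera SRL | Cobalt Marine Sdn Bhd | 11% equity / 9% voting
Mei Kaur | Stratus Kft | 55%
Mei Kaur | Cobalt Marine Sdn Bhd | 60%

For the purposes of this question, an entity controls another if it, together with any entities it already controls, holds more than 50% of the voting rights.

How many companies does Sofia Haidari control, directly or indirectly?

1

Sofia holds 68% of Tessera, so Sofia controls Tessera.
No other company's threshold is met.
Sofia controls 1 company.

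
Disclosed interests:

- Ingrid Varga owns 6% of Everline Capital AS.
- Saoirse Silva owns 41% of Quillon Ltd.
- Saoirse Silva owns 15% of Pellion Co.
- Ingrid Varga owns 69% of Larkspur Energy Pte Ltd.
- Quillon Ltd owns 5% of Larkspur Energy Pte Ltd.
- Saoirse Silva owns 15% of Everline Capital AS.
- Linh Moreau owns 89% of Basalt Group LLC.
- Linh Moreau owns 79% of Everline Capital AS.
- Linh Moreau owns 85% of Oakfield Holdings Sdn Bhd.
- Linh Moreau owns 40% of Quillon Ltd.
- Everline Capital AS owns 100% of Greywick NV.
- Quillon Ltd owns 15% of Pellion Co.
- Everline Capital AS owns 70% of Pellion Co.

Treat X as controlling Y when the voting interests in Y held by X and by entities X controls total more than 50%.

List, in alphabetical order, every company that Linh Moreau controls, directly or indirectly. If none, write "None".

Linh holds 79% of Everline, so Linh controls Everline.
Linh holds 85% of Oakfield, so Linh controls Oakfield.
Everline holds 70% of Pellion, so Linh controls Pellion.
Linh holds 89% of Basalt, so Linh controls Basalt.
Everline holds 100% of Greywick, so Linh controls Greywick.
No other company's threshold is met.

Basalt Group LLC, Everline Capital AS, Greywick NV, Oakfield Holdings Sdn Bhd, Pellion Co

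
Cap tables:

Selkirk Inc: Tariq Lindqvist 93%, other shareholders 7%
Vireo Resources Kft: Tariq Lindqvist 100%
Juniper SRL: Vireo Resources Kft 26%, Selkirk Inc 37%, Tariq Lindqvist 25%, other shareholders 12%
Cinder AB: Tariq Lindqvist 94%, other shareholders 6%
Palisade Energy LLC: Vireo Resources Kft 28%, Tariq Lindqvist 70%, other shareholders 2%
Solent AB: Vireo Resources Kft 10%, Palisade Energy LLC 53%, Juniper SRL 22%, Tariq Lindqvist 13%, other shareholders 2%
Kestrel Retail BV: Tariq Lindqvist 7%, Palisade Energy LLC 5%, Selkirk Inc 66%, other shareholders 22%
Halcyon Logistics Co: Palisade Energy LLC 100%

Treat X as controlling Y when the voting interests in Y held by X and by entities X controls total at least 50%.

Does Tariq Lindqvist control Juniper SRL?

Yes

Tariq holds 100% of Vireo, so Tariq controls Vireo.
Tariq holds 93% of Selkirk, so Tariq controls Selkirk.
Vireo and Selkirk and Tariq together hold 26% + 37% + 25% = 88% of Juniper, so Tariq controls Juniper.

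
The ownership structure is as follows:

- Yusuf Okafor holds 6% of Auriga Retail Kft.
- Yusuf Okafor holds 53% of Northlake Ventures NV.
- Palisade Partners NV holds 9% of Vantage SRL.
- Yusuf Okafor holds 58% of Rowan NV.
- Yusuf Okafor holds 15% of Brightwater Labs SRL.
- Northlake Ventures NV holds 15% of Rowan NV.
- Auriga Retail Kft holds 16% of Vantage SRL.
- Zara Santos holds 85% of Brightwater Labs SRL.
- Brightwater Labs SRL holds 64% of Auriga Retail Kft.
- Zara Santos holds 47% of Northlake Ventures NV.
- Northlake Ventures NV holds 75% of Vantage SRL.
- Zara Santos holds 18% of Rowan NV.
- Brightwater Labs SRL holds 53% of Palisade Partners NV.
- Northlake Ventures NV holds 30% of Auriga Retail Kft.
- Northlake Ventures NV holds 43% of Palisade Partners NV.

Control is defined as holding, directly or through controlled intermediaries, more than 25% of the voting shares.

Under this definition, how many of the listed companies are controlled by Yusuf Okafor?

5

Yusuf holds 53% of Northlake, so Yusuf controls Northlake.
Northlake and Yusuf together hold 30% + 6% = 36% of Auriga, so Yusuf controls Auriga.
Yusuf and Northlake together hold 58% + 15% = 73% of Rowan, so Yusuf controls Rowan.
Northlake holds 43% of Palisade, so Yusuf controls Palisade.
Northlake and Palisade and Auriga together hold 75% + 9% + 16% = 100% of Vantage, so Yusuf controls Vantage.
No other company's threshold is met.
Yusuf controls 5 companies.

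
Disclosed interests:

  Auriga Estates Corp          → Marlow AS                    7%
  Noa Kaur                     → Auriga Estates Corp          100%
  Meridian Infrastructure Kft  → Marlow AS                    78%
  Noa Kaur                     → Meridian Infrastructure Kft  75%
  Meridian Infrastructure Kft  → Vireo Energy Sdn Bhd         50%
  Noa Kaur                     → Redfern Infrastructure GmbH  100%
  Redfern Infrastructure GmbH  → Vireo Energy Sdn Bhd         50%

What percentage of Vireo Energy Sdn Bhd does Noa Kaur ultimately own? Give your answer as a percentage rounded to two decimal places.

Noa reaches Vireo along 2 paths.
Via Meridian: 75% × 50% = 37.5%.
Via Redfern: 100% × 50% = 50%.
Total: 37.5% + 50% = 87.5%.
Rounded: 87.50%.

87.50%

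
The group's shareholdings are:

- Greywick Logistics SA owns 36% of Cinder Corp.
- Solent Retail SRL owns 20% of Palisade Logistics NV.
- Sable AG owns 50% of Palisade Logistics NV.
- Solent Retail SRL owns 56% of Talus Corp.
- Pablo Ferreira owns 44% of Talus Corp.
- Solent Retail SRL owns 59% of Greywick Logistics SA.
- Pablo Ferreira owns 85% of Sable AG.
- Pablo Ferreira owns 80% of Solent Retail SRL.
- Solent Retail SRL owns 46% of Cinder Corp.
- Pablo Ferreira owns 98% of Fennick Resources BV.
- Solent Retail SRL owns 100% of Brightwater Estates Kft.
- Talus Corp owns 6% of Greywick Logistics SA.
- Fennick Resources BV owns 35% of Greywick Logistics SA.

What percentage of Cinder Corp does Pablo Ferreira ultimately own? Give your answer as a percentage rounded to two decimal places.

Pablo reaches Cinder along 5 paths.
Via Solent: 80% × 46% = 36.8%.
Via Fennick → Greywick: 98% × 35% × 36% = 12.348%.
Via Talus → Greywick: 44% × 6% × 36% = 0.9504%.
Via Solent → Talus → Greywick: 80% × 56% × 6% × 36% = 0.96768%.
Via Solent → Greywick: 80% × 59% × 36% = 16.992%.
Total: 36.8% + 12.348% + 0.9504% + 0.96768% + 16.992% = 68.05808%.
Rounded: 68.06%.

68.06%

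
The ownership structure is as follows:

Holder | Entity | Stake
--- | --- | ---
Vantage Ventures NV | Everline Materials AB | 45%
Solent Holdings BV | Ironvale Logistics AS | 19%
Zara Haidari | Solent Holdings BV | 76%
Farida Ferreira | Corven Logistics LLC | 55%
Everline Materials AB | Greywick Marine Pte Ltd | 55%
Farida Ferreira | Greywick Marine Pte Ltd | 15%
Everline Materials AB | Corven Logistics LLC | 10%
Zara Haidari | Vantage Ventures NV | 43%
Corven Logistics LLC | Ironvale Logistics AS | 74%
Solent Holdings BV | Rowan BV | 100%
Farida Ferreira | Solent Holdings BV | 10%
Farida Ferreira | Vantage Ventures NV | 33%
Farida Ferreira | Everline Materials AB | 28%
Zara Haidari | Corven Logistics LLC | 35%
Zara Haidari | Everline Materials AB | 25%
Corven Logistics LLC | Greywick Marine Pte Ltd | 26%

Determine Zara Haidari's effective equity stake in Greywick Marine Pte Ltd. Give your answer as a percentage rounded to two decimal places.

Zara reaches Greywick along 5 paths.
Via Everline: 25% × 55% = 13.75%.
Via Vantage → Everline: 43% × 45% × 55% = 10.6425%.
Via Corven: 35% × 26% = 9.1%.
Via Everline → Corven: 25% × 10% × 26% = 0.65%.
Via Vantage → Everline → Corven: 43% × 45% × 10% × 26% = 0.5031%.
Total: 13.75% + 10.6425% + 9.1% + 0.65% + 0.5031% = 34.6456%.
Rounded: 34.65%.

34.65%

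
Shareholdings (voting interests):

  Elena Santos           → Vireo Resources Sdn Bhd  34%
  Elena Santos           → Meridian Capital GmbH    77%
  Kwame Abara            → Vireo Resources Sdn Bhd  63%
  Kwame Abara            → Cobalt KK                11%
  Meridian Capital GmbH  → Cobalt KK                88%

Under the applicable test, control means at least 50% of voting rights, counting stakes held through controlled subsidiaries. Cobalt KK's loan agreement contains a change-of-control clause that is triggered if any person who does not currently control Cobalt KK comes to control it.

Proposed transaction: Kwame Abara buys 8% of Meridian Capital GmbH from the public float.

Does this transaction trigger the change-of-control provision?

No

The purchase changes only Kwame's holdings, so Kwame is the only person who could newly come to control Cobalt.
Kwame holds 63% of Vireo, so Kwame controls Vireo.
In Cobalt, Kwame's side holds only 11%, not ≥ 50%.
So before the transaction, Kwame does not control Cobalt.
After the purchase, Kwame holds 8% of Meridian directly.
Kwame's side now holds 8% of Meridian, not ≥ 50%, so Kwame still does not control Meridian.
After the transaction, Kwame's side holds 11% of Cobalt, not ≥ 50%, so Kwame still does not control Cobalt.
No new person acquires control, so the clause is not triggered.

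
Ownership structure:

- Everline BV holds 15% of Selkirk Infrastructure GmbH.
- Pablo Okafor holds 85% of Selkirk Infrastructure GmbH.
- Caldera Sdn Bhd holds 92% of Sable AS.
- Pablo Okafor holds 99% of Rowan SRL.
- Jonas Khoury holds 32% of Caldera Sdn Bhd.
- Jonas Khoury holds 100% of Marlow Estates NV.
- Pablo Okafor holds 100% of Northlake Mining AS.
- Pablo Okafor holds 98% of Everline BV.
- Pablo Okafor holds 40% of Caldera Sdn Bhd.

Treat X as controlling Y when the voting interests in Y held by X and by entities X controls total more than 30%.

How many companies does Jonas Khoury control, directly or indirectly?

3

Jonas holds 32% of Caldera, so Jonas controls Caldera.
Jonas holds 100% of Marlow, so Jonas controls Marlow.
Caldera holds 92% of Sable, so Jonas controls Sable.
No other company's threshold is met.
Jonas controls 3 companies.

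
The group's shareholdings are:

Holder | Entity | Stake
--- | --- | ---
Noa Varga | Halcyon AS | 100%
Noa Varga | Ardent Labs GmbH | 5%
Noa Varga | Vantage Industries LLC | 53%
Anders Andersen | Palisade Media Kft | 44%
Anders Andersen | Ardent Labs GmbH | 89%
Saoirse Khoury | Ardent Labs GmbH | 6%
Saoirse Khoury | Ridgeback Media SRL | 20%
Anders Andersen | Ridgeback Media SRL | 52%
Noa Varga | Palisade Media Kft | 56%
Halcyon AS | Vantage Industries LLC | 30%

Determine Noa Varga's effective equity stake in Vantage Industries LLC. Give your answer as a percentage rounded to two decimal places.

83.00%

Noa reaches Vantage along 2 paths.
Via Halcyon: 100% × 30% = 30%.
Direct stake: 53% = 53%.
Total: 30% + 53% = 83%.
Rounded: 83.00%.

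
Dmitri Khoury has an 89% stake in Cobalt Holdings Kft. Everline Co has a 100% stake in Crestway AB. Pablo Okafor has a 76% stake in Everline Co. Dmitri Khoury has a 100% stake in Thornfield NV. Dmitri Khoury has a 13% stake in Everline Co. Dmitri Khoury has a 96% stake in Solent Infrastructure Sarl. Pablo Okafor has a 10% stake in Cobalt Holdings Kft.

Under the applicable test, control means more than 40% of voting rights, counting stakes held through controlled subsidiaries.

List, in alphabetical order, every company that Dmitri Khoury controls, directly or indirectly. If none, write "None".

Cobalt Holdings Kft, Solent Infrastructure Sarl, Thornfield NV

Dmitri holds 89% of Cobalt, so Dmitri controls Cobalt.
Dmitri holds 100% of Thornfield, so Dmitri controls Thornfield.
Dmitri holds 96% of Solent, so Dmitri controls Solent.
No other company's threshold is met.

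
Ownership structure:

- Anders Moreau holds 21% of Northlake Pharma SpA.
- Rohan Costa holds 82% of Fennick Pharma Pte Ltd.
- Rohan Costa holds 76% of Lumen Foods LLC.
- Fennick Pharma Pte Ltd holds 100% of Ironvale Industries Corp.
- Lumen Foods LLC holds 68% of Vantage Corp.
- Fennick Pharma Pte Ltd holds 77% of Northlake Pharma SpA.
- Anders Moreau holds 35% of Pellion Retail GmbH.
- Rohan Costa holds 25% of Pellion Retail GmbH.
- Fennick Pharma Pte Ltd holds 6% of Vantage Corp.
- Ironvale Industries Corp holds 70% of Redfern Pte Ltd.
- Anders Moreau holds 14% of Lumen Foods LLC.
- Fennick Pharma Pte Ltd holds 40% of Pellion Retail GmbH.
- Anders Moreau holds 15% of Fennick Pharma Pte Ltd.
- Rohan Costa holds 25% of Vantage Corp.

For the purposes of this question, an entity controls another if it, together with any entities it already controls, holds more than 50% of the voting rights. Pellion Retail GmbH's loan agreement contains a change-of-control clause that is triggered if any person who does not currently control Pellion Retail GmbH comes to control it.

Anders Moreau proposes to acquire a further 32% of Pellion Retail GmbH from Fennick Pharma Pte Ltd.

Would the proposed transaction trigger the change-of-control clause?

Yes

The purchase adds only to Anders's holdings (Fennick's stake shrinks), so Anders is the only person who could newly come to control Pellion.
Anders's largest direct stake is 35% in Pellion, which does not meet the threshold, so Anders controls no company.
In Pellion, Anders's side holds only 35%, not > 50%.
So before the transaction, Anders does not control Pellion.
After the purchase, Anders's direct stake in Pellion rises to 35% + 32% = 67%, and Fennick's stake falls to 8%.
Anders holds 67% of Pellion, so Anders controls Pellion.
Anders did not control Pellion before and does after, so the clause is triggered.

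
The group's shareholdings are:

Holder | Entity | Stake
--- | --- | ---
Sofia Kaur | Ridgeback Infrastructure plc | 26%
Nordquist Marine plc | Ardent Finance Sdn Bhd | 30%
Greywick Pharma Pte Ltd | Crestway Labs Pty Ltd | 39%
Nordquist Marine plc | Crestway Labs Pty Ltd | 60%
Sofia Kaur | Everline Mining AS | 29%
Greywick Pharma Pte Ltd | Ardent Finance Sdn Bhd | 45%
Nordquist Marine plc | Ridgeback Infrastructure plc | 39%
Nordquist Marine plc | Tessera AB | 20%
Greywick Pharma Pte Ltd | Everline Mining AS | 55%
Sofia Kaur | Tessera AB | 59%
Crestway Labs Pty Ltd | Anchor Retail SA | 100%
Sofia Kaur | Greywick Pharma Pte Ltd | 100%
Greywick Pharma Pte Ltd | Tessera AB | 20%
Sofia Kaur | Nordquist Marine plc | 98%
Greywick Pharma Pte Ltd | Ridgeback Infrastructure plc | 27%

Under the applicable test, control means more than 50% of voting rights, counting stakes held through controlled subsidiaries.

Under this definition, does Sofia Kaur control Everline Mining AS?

Yes

Sofia holds 100% of Greywick, so Sofia controls Greywick.
Sofia and Greywick together hold 29% + 55% = 84% of Everline, so Sofia controls Everline.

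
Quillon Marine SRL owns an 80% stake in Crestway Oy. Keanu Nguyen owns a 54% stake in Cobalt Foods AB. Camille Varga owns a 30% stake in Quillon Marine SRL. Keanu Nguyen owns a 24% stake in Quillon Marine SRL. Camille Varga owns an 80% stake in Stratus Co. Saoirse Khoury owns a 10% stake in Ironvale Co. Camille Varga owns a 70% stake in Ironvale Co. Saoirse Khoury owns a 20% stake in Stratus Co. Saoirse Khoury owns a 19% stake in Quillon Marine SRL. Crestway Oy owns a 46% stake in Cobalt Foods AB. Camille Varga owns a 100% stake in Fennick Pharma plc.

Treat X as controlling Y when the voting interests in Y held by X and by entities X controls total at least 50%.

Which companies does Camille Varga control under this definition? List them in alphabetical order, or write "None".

Camille holds 80% of Stratus, so Camille controls Stratus.
Camille holds 100% of Fennick, so Camille controls Fennick.
Camille holds 70% of Ironvale, so Camille controls Ironvale.
No other company's threshold is met.

Fennick Pharma plc, Ironvale Co, Stratus Co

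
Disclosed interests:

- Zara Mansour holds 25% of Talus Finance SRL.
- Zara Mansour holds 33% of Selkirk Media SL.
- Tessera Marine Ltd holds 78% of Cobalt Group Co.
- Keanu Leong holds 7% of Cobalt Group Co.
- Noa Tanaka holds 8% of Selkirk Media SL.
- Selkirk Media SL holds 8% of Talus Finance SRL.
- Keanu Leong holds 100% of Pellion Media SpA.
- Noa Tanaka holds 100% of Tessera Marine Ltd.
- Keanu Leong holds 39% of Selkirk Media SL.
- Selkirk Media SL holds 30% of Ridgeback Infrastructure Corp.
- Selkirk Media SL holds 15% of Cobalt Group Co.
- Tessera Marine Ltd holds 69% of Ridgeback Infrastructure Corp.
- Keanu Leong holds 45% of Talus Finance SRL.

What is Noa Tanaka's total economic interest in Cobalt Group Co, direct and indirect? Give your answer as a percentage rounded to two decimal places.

79.20%

Noa reaches Cobalt along 2 paths.
Via Selkirk: 8% × 15% = 1.2%.
Via Tessera: 100% × 78% = 78%.
Total: 1.2% + 78% = 79.2%.
Rounded: 79.20%.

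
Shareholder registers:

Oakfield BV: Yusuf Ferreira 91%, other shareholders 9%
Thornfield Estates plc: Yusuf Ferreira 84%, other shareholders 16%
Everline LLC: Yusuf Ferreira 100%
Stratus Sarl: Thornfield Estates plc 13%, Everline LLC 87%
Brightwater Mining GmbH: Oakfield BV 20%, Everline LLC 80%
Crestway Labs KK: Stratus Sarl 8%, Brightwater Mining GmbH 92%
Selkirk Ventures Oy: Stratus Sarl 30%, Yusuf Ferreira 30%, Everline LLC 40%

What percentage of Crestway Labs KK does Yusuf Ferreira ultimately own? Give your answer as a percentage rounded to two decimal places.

98.18%

Yusuf reaches Crestway along 4 paths.
Via Thornfield → Stratus: 84% × 13% × 8% = 0.8736%.
Via Everline → Stratus: 100% × 87% × 8% = 6.96%.
Via Oakfield → Brightwater: 91% × 20% × 92% = 16.744%.
Via Everline → Brightwater: 100% × 80% × 92% = 73.6%.
Total: 0.8736% + 6.96% + 16.744% + 73.6% = 98.1776%.
Rounded: 98.18%.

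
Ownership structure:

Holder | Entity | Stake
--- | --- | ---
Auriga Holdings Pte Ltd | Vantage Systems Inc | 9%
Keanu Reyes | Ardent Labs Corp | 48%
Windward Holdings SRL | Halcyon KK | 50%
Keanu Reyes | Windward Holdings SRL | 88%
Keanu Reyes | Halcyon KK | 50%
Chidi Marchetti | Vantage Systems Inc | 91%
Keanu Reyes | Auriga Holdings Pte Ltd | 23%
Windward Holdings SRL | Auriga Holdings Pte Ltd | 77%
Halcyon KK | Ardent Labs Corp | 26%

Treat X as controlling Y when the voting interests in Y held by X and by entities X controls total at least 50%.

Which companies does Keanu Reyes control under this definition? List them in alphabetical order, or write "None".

Ardent Labs Corp, Auriga Holdings Pte Ltd, Halcyon KK, Windward Holdings SRL

Keanu holds 88% of Windward, so Keanu controls Windward.
Windward and Keanu together hold 77% + 23% = 100% of Auriga, so Keanu controls Auriga.
Keanu and Windward together hold 50% + 50% = 100% of Halcyon, so Keanu controls Halcyon.
Halcyon and Keanu together hold 26% + 48% = 74% of Ardent, so Keanu controls Ardent.
No other company's threshold is met.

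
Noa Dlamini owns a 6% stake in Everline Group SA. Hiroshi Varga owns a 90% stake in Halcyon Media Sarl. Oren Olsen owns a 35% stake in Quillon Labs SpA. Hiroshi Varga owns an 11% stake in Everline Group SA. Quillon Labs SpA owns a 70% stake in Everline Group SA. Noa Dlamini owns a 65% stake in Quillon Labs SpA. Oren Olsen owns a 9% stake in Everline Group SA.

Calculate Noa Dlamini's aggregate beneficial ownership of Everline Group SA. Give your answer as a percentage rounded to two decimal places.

51.50%

Noa reaches Everline along 2 paths.
Direct stake: 6% = 6%.
Via Quillon: 65% × 70% = 45.5%.
Total: 6% + 45.5% = 51.5%.
Rounded: 51.50%.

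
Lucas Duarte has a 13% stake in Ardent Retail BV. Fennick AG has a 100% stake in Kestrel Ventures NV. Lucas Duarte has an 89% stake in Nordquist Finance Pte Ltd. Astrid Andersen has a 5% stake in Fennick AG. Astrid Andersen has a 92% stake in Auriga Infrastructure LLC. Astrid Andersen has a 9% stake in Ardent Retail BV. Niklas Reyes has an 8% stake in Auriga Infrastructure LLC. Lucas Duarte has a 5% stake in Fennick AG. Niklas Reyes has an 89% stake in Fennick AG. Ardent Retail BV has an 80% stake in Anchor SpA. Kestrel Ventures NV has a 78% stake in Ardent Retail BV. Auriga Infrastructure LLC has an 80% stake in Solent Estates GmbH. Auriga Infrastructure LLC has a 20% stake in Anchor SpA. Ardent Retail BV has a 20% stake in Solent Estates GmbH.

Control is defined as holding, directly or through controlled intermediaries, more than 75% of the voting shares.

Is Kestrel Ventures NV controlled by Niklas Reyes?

Yes

Niklas holds 89% of Fennick, so Niklas controls Fennick.
Fennick holds 100% of Kestrel, so Niklas controls Kestrel.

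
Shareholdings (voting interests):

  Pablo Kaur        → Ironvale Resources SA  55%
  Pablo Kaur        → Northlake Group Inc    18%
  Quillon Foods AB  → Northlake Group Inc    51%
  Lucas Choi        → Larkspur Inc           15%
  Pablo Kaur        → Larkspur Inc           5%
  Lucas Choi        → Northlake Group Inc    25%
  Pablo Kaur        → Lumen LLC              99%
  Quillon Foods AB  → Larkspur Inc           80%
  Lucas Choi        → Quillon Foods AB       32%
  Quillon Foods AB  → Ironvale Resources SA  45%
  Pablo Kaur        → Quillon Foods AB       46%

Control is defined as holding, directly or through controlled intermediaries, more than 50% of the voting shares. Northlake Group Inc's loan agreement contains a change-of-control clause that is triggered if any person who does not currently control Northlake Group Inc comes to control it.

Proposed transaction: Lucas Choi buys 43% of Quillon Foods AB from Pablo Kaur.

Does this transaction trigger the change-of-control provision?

Yes

The purchase adds only to Lucas's holdings (Pablo's stake shrinks), so Lucas is the only person who could newly come to control Northlake.
Lucas's largest direct stake is 32% in Quillon, which does not meet the threshold, so Lucas controls no company.
In Northlake, Lucas's side holds only 25%, not > 50%.
So before the transaction, Lucas does not control Northlake.
After the purchase, Lucas's direct stake in Quillon rises to 32% + 43% = 75%, and Pablo's stake falls to 3%.
Lucas holds 75% of Quillon, so Lucas controls Quillon.
Lucas and Quillon together hold 25% + 51% = 76% of Northlake, so Lucas controls Northlake.
Lucas did not control Northlake before and does after, so the clause is triggered.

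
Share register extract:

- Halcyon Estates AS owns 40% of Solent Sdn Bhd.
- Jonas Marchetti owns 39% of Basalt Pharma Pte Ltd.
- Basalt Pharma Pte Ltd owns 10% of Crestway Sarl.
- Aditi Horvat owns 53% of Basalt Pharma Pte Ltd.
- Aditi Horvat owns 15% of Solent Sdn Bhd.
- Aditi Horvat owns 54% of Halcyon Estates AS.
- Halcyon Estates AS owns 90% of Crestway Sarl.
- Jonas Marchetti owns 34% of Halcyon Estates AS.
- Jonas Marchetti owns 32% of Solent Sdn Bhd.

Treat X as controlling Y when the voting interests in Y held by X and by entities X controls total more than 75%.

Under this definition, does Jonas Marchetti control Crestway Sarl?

No

Jonas's largest direct stake is 39% in Basalt, which does not meet the threshold, so Jonas controls no company.
Neither Jonas nor any entity Jonas controls holds any voting interest in Crestway.
So Jonas does not control Crestway.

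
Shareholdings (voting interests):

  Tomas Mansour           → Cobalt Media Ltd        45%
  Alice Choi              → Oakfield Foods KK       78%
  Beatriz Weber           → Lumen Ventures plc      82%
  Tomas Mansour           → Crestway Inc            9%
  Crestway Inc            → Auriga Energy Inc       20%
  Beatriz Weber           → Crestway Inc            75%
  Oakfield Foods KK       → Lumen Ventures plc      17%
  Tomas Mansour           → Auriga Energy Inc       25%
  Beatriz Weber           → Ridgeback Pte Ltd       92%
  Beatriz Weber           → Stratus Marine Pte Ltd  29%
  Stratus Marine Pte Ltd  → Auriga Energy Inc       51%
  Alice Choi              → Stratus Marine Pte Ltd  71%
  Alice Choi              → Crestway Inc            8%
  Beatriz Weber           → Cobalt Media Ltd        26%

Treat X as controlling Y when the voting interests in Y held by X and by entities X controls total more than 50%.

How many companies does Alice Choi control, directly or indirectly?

Alice holds 78% of Oakfield, so Alice controls Oakfield.
Alice holds 71% of Stratus, so Alice controls Stratus.
Stratus holds 51% of Auriga, so Alice controls Auriga.
No other company's threshold is met.
Alice controls 3 companies.

3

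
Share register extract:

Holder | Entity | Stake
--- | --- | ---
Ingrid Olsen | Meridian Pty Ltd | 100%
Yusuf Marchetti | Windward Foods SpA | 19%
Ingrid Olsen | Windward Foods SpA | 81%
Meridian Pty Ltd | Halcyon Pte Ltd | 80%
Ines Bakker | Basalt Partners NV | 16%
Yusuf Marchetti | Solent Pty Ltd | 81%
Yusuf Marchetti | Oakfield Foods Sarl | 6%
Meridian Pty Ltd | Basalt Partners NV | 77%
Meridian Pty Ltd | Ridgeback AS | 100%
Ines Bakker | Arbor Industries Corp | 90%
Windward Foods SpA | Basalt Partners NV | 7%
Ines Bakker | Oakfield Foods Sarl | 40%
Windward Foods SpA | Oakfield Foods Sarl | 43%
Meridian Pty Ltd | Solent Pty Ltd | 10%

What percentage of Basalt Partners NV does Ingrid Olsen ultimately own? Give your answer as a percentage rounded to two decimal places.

Ingrid reaches Basalt along 2 paths.
Via Windward: 81% × 7% = 5.67%.
Via Meridian: 100% × 77% = 77%.
Total: 5.67% + 77% = 82.67%.

82.67%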